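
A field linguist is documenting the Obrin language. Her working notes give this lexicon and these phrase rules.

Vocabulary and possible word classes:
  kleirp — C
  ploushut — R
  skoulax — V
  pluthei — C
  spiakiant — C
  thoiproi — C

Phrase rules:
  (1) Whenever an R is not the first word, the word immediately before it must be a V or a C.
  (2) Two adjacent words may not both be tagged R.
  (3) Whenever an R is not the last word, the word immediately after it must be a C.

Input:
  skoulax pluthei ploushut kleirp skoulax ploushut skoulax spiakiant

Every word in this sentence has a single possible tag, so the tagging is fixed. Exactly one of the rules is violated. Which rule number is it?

Fixed tagging: V C R C V R V C.
Rule check: R1 pass, R2 pass, R3 fail.
Only rule 3 fails.

3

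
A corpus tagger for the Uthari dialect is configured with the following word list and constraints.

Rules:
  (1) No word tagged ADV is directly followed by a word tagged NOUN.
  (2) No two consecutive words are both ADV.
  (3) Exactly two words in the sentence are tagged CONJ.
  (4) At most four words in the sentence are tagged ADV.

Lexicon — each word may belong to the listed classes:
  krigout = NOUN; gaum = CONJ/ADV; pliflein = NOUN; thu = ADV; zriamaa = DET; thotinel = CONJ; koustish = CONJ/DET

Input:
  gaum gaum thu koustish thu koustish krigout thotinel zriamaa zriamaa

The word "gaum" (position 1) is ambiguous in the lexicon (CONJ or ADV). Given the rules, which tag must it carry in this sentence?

Candidates per position — 1:gaum {CONJ,ADV}; 2:gaum {CONJ,ADV}; 3:thu {ADV}; 4:koustish {CONJ,DET}; 5:thu {ADV}; 6:koustish {CONJ,DET}; 7:krigout {NOUN}; 8:thotinel {CONJ}; 9:zriamaa {DET}; 10:zriamaa {DET}.
Position 2: tagging it ADV would leave rule 2 unsatisfiable, so it must be CONJ.
Position 4: tagging it CONJ would leave rule 3 unsatisfiable, so it must be DET.
Position 6: tagging it CONJ would leave rule 3 unsatisfiable, so it must be DET.
Position 1: tagging it CONJ would leave rule 3 unsatisfiable, so it must be ADV.
The unique satisfying tagging is: ADV CONJ ADV DET ADV DET NOUN CONJ DET DET.
Check: rule 1 holds; rule 2 holds; rule 3 holds; rule 4 holds.

ADV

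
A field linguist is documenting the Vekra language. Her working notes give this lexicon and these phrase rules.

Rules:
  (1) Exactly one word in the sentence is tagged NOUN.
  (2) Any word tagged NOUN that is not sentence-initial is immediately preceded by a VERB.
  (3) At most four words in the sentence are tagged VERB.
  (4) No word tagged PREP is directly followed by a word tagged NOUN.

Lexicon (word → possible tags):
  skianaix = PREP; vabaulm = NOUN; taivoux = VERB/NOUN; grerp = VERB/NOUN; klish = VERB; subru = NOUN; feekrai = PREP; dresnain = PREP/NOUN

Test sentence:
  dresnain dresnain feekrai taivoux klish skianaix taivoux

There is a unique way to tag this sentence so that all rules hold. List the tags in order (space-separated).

NOUN PREP PREP VERB VERB PREP VERB

Candidates per position — 1:dresnain {PREP,NOUN}; 2:dresnain {PREP,NOUN}; 3:feekrai {PREP}; 4:taivoux {VERB,NOUN}; 5:klish {VERB}; 6:skianaix {PREP}; 7:taivoux {VERB,NOUN}.
Position 2: tagging it NOUN would leave rule 2 unsatisfiable, so it must be PREP.
Position 4: tagging it NOUN would leave rule 2 unsatisfiable, so it must be VERB.
Position 7: tagging it NOUN would leave rule 2 unsatisfiable, so it must be VERB.
Position 1: tagging it PREP would leave rule 1 unsatisfiable, so it must be NOUN.
The only consistent sequence is: NOUN PREP PREP VERB VERB PREP VERB.
Rule-by-rule: rule 1 holds; rule 2 holds; rule 3 holds; rule 4 holds.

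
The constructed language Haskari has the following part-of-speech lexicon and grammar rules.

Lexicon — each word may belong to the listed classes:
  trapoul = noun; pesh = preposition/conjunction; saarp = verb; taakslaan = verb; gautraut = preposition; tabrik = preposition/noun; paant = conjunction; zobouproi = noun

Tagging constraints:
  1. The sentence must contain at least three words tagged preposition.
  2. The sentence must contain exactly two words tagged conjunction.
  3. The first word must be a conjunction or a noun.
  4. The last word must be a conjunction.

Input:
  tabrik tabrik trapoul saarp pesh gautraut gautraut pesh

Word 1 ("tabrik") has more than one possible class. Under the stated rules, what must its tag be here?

noun

Candidates per position — 1:tabrik {preposition,noun}; 2:tabrik {preposition,noun}; 3:trapoul {noun}; 4:saarp {verb}; 5:pesh {preposition,conjunction}; 6:gautraut {preposition}; 7:gautraut {preposition}; 8:pesh {preposition,conjunction}.
Position 1: tagging it preposition would leave rule 3 unsatisfiable, so it must be noun.
Position 5: tagging it preposition would leave rule 2 unsatisfiable, so it must be conjunction.
Position 8: tagging it preposition would leave rule 2 unsatisfiable, so it must be conjunction.
Position 2: tagging it noun would leave rule 1 unsatisfiable, so it must be preposition.
So the tagging must be: noun preposition noun verb conjunction preposition preposition conjunction.
Verifying each rule — rule 1 ✓; rule 2 ✓; rule 3 ✓; rule 4 ✓.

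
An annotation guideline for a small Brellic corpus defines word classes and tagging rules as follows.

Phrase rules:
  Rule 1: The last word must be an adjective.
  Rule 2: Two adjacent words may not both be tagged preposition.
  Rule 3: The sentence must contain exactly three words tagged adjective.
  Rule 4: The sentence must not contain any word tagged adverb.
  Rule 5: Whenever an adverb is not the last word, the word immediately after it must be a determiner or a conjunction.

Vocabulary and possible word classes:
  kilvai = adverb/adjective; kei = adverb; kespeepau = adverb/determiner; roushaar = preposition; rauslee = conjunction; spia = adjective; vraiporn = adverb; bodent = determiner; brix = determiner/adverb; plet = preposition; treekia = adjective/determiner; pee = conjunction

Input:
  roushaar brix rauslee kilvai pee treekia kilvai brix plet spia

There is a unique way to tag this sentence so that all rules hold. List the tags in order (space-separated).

preposition determiner conjunction adjective conjunction determiner adjective determiner preposition adjective

Candidates per position — 1:roushaar {preposition}; 2:brix {determiner,adverb}; 3:rauslee {conjunction}; 4:kilvai {adverb,adjective}; 5:pee {conjunction}; 6:treekia {adjective,determiner}; 7:kilvai {adverb,adjective}; 8:brix {determiner,adverb}; 9:plet {preposition}; 10:spia {adjective}.
Position 2: tagging it adverb would leave rule 4 unsatisfiable, so it must be determiner.
Position 4: tagging it adverb would leave rule 4 unsatisfiable, so it must be adjective.
Position 7: tagging it adverb would leave rule 4 unsatisfiable, so it must be adjective.
Position 8: tagging it adverb would leave rule 4 unsatisfiable, so it must be determiner.
Position 6: tagging it adjective would leave rule 3 unsatisfiable, so it must be determiner.
So the tagging must be: preposition determiner conjunction adjective conjunction determiner adjective determiner preposition adjective.
Rule-by-rule: rule 1 ok; rule 2 ok; rule 3 ok; rule 4 ok; rule 5 ok.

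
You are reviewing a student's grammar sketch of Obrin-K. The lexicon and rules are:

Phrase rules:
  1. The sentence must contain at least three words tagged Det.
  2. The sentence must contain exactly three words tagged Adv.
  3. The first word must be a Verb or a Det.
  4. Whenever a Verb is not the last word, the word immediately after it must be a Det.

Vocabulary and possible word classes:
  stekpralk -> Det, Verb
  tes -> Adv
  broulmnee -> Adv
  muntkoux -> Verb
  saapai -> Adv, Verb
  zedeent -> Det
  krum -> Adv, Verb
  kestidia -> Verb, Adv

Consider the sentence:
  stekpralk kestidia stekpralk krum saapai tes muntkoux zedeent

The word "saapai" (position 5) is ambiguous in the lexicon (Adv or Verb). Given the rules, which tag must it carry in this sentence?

Adv

Candidates per position — 1:stekpralk {Det,Verb}; 2:kestidia {Verb,Adv}; 3:stekpralk {Det,Verb}; 4:krum {Adv,Verb}; 5:saapai {Adv,Verb}; 6:tes {Adv}; 7:muntkoux {Verb}; 8:zedeent {Det}.
Position 1: tagging it Verb would leave rule 1 unsatisfiable, so it must be Det.
Position 3: tagging it Verb would leave rule 1 unsatisfiable, so it must be Det.
Position 4: tagging it Verb would leave rule 4 unsatisfiable, so it must be Adv.
Position 5: tagging it Verb would leave rule 4 unsatisfiable, so it must be Adv.
Position 2: tagging it Adv would leave rule 2 unsatisfiable, so it must be Verb.
The unique satisfying tagging is: Det Verb Det Adv Adv Adv Verb Det.
Checking: rule 1 ok; rule 2 ok; rule 3 ok; rule 4 ok.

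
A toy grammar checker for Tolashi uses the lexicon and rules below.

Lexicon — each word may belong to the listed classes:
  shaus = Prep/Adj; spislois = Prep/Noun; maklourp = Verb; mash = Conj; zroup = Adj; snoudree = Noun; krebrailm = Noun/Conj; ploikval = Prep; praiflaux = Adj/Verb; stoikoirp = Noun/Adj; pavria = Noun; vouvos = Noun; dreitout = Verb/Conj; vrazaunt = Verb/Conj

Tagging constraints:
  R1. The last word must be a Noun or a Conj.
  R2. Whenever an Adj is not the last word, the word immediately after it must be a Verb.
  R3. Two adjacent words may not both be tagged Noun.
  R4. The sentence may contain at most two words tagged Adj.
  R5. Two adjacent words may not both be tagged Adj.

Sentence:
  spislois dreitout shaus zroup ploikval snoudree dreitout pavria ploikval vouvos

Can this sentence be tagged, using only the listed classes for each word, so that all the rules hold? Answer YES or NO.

NO

Candidates per position — 1:spislois {Prep,Noun}; 2:dreitout {Verb,Conj}; 3:shaus {Prep,Adj}; 4:zroup {Adj}; 5:ploikval {Prep}; 6:snoudree {Noun}; 7:dreitout {Verb,Conj}; 8:pavria {Noun}; 9:ploikval {Prep}; 10:vouvos {Noun}.
Rule 2 cannot be satisfied by any choice of tags from the lexicon.
So there is no consistent tagging.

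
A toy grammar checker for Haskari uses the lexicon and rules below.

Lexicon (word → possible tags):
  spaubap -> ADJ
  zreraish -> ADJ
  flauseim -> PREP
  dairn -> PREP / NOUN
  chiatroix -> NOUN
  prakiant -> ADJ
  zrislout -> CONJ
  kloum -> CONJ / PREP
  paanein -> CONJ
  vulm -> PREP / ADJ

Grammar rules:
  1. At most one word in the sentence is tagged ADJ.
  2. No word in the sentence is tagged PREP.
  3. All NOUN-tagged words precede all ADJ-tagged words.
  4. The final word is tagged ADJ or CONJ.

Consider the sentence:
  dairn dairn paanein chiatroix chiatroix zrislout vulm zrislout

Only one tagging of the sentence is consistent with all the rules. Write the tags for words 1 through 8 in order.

NOUN NOUN CONJ NOUN NOUN CONJ ADJ CONJ

Candidates per position — 1:dairn {PREP,NOUN}; 2:dairn {PREP,NOUN}; 3:paanein {CONJ}; 4:chiatroix {NOUN}; 5:chiatroix {NOUN}; 6:zrislout {CONJ}; 7:vulm {PREP,ADJ}; 8:zrislout {CONJ}.
Position 1: PREP is ruled out by rule 2; that leaves NOUN.
Position 2: PREP is ruled out by rule 2; that leaves NOUN.
Position 7: PREP is ruled out by rule 2; that leaves ADJ.
So the tagging must be: NOUN NOUN CONJ NOUN NOUN CONJ ADJ CONJ.
Rule-by-rule: rule 1 holds; rule 2 holds; rule 3 holds; rule 4 holds.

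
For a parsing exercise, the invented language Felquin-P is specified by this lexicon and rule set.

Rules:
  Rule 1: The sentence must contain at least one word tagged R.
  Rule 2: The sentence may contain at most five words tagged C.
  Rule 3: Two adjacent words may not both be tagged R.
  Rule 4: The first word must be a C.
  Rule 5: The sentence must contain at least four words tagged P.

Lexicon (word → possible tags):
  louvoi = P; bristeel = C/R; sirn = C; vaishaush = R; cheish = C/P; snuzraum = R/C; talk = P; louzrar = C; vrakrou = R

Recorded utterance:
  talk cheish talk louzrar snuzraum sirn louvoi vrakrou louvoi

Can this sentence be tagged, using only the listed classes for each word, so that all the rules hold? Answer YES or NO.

Candidates per position — 1:talk {P}; 2:cheish {C,P}; 3:talk {P}; 4:louzrar {C}; 5:snuzraum {R,C}; 6:sirn {C}; 7:louvoi {P}; 8:vrakrou {R}; 9:louvoi {P}.
Rule 4 cannot be satisfied by any choice of tags from the lexicon.
So there is no consistent tagging.

NO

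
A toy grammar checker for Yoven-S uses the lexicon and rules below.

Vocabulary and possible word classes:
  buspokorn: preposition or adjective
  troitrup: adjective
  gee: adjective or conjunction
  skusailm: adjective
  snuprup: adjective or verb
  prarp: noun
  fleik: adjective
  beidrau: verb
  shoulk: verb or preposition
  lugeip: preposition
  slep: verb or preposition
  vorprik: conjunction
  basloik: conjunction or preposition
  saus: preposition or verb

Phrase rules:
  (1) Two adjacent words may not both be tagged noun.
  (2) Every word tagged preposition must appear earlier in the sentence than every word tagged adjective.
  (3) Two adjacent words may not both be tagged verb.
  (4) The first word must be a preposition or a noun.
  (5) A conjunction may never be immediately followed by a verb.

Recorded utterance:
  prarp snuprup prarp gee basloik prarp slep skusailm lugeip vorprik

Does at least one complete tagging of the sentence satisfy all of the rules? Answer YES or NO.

Candidates per position — 1:prarp {noun}; 2:snuprup {adjective,verb}; 3:prarp {noun}; 4:gee {adjective,conjunction}; 5:basloik {conjunction,preposition}; 6:prarp {noun}; 7:slep {verb,preposition}; 8:skusailm {adjective}; 9:lugeip {preposition}; 10:vorprik {conjunction}.
Rule 2 cannot be satisfied by any choice of tags from the lexicon.
So there is no consistent tagging.

NO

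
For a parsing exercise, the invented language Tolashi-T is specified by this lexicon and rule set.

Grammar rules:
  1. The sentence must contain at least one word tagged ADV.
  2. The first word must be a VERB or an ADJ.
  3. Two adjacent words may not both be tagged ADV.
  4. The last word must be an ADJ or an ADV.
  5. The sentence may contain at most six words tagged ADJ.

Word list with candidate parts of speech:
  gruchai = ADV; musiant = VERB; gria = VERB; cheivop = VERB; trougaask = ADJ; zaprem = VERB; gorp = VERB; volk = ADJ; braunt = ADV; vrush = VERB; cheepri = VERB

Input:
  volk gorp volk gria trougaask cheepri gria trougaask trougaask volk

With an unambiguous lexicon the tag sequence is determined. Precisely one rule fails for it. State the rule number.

1

Fixed tagging: ADJ VERB ADJ VERB ADJ VERB VERB ADJ ADJ ADJ.
Checking each rule: R1 fails, R2 ok, R3 ok, R4 ok, R5 ok.
Only rule 1 fails.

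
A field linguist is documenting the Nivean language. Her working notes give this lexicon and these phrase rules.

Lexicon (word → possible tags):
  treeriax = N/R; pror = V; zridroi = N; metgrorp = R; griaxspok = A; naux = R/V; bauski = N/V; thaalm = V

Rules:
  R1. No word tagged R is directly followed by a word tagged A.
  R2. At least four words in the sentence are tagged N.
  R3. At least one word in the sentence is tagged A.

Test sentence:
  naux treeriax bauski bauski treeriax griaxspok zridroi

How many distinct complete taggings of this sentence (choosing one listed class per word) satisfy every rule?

Candidates per position — 1:naux {R,V}; 2:treeriax {N,R}; 3:bauski {N,V}; 4:bauski {N,V}; 5:treeriax {N,R}; 6:griaxspok {A}; 7:zridroi {N}.
There are 32 candidate sequences in total.
Checking each against the rules leaves 8 sequences.
Count = 8.

8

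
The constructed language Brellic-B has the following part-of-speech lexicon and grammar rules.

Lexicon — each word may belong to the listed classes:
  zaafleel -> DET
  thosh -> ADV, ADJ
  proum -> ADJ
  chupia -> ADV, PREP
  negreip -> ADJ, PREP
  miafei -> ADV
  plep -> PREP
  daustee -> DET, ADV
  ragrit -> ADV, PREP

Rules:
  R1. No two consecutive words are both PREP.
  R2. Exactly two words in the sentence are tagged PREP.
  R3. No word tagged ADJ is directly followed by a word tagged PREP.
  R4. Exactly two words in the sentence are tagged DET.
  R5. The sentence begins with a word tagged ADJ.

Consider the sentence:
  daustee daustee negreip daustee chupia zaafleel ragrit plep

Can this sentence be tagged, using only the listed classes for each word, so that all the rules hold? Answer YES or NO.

NO

Candidates per position — 1:daustee {DET,ADV}; 2:daustee {DET,ADV}; 3:negreip {ADJ,PREP}; 4:daustee {DET,ADV}; 5:chupia {ADV,PREP}; 6:zaafleel {DET}; 7:ragrit {ADV,PREP}; 8:plep {PREP}.
Rule 5 cannot be satisfied by any choice of tags from the lexicon.
So there is no consistent tagging.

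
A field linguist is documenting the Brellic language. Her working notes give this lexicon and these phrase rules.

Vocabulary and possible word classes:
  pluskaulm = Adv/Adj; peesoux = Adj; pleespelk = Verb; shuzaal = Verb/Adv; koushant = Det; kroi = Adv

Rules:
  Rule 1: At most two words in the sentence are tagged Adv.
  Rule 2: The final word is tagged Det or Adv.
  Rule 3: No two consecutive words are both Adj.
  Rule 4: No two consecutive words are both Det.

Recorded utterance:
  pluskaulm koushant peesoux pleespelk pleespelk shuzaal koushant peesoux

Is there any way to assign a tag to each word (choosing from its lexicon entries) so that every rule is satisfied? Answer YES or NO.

Candidates per position — 1:pluskaulm {Adv,Adj}; 2:koushant {Det}; 3:peesoux {Adj}; 4:pleespelk {Verb}; 5:pleespelk {Verb}; 6:shuzaal {Verb,Adv}; 7:koushant {Det}; 8:peesoux {Adj}.
Rule 2 cannot be satisfied by any choice of tags from the lexicon.
So there is no consistent tagging.

NO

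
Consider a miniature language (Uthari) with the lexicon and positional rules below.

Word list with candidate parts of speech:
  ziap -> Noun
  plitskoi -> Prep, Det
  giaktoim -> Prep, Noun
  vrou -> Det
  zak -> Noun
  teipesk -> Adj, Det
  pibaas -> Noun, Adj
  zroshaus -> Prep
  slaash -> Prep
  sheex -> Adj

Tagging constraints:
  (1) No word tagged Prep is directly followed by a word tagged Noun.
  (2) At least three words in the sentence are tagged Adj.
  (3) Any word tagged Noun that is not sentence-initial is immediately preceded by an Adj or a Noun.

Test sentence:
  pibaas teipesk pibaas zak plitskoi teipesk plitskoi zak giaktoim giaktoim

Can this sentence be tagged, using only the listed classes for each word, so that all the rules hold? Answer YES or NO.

Candidates per position — 1:pibaas {Noun,Adj}; 2:teipesk {Adj,Det}; 3:pibaas {Noun,Adj}; 4:zak {Noun}; 5:plitskoi {Prep,Det}; 6:teipesk {Adj,Det}; 7:plitskoi {Prep,Det}; 8:zak {Noun}; 9:giaktoim {Prep,Noun}; 10:giaktoim {Prep,Noun}.
Rule 3 cannot be satisfied by any choice of tags from the lexicon.
So there is no consistent tagging.

NO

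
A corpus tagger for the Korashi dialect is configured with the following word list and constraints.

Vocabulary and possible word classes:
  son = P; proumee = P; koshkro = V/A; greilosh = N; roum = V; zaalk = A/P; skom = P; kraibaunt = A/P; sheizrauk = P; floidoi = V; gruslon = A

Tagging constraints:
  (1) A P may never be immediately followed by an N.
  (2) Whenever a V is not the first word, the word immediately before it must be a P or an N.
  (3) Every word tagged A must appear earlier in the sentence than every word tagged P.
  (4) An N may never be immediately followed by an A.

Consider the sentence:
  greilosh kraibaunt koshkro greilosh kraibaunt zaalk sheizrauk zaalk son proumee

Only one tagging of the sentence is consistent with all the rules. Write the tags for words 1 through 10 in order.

N P V N P P P P P P

Candidates per position — 1:greilosh {N}; 2:kraibaunt {A,P}; 3:koshkro {V,A}; 4:greilosh {N}; 5:kraibaunt {A,P}; 6:zaalk {A,P}; 7:sheizrauk {P}; 8:zaalk {A,P}; 9:son {P}; 10:proumee {P}.
Position 2: tagging it A would leave rule 4 unsatisfiable, so it must be P.
Position 3: tagging it A would leave rule 3 unsatisfiable, so it must be V.
Position 5: tagging it A would leave rule 3 unsatisfiable, so it must be P.
Position 6: tagging it A would leave rule 3 unsatisfiable, so it must be P.
Position 8: tagging it A would leave rule 3 unsatisfiable, so it must be P.
That leaves exactly one tagging: N P V N P P P P P P.
Check: rule 1 satisfied; rule 2 satisfied; rule 3 satisfied; rule 4 satisfied.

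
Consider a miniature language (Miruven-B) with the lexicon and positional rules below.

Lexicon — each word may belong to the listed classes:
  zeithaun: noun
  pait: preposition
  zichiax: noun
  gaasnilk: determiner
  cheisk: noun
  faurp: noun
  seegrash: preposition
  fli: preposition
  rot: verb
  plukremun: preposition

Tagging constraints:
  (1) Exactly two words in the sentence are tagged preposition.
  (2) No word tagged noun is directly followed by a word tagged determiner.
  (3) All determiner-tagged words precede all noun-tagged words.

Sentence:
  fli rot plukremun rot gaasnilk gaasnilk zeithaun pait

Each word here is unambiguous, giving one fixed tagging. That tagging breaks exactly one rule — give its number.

1

Fixed tagging: preposition verb preposition verb determiner determiner noun preposition.
Checking each rule: R1 fail, R2 pass, R3 pass.
Only rule 1 fails.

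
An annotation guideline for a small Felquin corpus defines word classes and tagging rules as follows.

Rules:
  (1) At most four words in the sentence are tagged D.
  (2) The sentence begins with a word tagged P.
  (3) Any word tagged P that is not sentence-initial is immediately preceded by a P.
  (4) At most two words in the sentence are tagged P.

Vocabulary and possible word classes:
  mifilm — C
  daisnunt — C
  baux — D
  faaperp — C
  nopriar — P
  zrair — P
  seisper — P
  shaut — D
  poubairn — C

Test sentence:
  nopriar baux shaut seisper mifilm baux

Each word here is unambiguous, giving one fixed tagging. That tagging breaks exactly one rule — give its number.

Fixed tagging: P D D P C D.
Rule check: R1 ok, R2 ok, R3 fails, R4 ok.
Only rule 3 fails.

3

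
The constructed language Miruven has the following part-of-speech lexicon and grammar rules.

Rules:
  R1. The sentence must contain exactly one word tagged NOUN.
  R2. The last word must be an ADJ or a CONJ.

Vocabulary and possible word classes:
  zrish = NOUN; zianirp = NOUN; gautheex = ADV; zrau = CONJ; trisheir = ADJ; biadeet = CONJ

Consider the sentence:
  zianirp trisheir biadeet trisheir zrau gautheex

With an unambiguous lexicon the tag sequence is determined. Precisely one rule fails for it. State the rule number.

2

Fixed tagging: NOUN ADJ CONJ ADJ CONJ ADV.
Checking each rule: R1 ✓, R2 ✗.
Only rule 2 fails.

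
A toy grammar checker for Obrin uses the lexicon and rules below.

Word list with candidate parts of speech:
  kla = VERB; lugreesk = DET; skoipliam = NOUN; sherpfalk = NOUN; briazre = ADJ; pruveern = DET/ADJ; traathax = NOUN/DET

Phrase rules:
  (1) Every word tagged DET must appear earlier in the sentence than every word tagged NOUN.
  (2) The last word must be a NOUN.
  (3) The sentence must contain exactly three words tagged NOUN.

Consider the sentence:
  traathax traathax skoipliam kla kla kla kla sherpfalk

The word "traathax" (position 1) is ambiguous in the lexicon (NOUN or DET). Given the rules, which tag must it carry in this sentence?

Candidates per position — 1:traathax {NOUN,DET}; 2:traathax {NOUN,DET}; 3:skoipliam {NOUN}; 4:kla {VERB}; 5:kla {VERB}; 6:kla {VERB}; 7:kla {VERB}; 8:sherpfalk {NOUN}.
Position 1: the remaining choice is settled jointly with positions 2 — only DET at position 1 is part of a tagging that satisfies every rule.
So the tagging must be: DET NOUN NOUN VERB VERB VERB VERB NOUN.
Verifying each rule — rule 1 satisfied; rule 2 satisfied; rule 3 satisfied.

DET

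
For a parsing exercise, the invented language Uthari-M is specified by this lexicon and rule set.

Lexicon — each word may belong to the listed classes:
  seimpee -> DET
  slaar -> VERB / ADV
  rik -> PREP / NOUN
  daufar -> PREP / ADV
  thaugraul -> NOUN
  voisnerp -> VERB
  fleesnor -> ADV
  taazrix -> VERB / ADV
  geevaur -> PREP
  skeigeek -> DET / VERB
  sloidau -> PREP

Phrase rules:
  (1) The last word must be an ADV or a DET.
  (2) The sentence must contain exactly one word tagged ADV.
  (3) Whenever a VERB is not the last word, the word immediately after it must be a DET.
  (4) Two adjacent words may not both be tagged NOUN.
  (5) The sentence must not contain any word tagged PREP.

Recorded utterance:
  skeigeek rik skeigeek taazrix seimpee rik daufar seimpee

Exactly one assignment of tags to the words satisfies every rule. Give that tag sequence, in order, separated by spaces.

DET NOUN DET VERB DET NOUN ADV DET

Candidates per position — 1:skeigeek {DET,VERB}; 2:rik {PREP,NOUN}; 3:skeigeek {DET,VERB}; 4:taazrix {VERB,ADV}; 5:seimpee {DET}; 6:rik {PREP,NOUN}; 7:daufar {PREP,ADV}; 8:seimpee {DET}.
If word 1 were VERB, no tagging could satisfy rule 3; so word 1 is DET.
If word 2 were PREP, no tagging could satisfy rule 5; so word 2 is NOUN.
If word 3 were VERB, no tagging could satisfy rule 3; so word 3 is DET.
If word 6 were PREP, no tagging could satisfy rule 5; so word 6 is NOUN.
If word 7 were PREP, no tagging could satisfy rule 5; so word 7 is ADV.
If word 4 were ADV, no tagging could satisfy rule 2; so word 4 is VERB.
That leaves exactly one tagging: DET NOUN DET VERB DET NOUN ADV DET.
Check: rule 1 holds; rule 2 holds; rule 3 holds; rule 4 holds; rule 5 holds.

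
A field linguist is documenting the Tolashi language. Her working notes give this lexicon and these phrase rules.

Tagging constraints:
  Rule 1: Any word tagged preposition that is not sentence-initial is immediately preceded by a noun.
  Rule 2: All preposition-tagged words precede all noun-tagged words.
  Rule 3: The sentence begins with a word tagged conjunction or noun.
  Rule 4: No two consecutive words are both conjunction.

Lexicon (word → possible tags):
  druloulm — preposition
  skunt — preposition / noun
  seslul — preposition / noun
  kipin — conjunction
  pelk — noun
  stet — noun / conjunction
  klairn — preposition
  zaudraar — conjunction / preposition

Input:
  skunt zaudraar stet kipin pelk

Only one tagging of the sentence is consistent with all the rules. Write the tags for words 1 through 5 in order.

Candidates per position — 1:skunt {preposition,noun}; 2:zaudraar {conjunction,preposition}; 3:stet {noun,conjunction}; 4:kipin {conjunction}; 5:pelk {noun}.
If word 1 were preposition, no tagging could satisfy rule 3; so word 1 is noun.
If word 2 were preposition, no tagging could satisfy rule 2; so word 2 is conjunction.
If word 3 were conjunction, no tagging could satisfy rule 4; so word 3 is noun.
The unique satisfying tagging is: noun conjunction noun conjunction noun.
Check: rule 1 satisfied; rule 2 satisfied; rule 3 satisfied; rule 4 satisfied.

noun conjunction noun conjunction noun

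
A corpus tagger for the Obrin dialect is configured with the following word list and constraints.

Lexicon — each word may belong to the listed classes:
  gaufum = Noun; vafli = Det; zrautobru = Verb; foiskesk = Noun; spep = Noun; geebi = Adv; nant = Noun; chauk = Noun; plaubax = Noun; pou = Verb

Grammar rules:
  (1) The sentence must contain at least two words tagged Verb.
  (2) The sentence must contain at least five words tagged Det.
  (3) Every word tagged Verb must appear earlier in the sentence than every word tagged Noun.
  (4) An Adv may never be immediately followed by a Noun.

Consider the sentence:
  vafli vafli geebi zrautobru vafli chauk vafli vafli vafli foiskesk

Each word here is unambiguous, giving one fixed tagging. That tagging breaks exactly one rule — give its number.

1

Fixed tagging: Det Det Adv Verb Det Noun Det Det Det Noun.
Applying the rules: R1 violated, R2 holds, R3 holds, R4 holds.
Only rule 1 fails.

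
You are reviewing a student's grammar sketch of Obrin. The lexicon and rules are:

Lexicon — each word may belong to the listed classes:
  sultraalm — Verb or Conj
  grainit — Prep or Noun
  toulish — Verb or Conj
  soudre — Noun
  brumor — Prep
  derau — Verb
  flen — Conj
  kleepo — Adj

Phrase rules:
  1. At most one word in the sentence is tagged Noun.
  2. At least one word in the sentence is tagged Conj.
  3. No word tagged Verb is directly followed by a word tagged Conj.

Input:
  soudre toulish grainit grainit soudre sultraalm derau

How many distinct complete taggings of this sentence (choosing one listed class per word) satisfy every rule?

Candidates per position — 1:soudre {Noun}; 2:toulish {Verb,Conj}; 3:grainit {Prep,Noun}; 4:grainit {Prep,Noun}; 5:soudre {Noun}; 6:sultraalm {Verb,Conj}; 7:derau {Verb}.
There are 16 candidate sequences in total.
Rule 1 cannot be satisfied by any choice of tags from the lexicon.
So there is no consistent tagging.
Count = 0.

0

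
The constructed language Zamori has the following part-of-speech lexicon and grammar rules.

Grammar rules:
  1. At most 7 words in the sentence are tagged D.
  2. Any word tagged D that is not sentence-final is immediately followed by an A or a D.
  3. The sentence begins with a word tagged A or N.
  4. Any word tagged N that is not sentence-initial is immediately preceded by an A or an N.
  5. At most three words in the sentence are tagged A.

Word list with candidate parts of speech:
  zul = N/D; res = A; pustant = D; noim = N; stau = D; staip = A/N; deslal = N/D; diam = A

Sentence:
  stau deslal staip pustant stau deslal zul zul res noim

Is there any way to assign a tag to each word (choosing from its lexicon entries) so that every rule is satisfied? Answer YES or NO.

Candidates per position — 1:stau {D}; 2:deslal {N,D}; 3:staip {A,N}; 4:pustant {D}; 5:stau {D}; 6:deslal {N,D}; 7:zul {N,D}; 8:zul {N,D}; 9:res {A}; 10:noim {N}.
Rule 3 cannot be satisfied by any choice of tags from the lexicon.
So there is no consistent tagging.

NO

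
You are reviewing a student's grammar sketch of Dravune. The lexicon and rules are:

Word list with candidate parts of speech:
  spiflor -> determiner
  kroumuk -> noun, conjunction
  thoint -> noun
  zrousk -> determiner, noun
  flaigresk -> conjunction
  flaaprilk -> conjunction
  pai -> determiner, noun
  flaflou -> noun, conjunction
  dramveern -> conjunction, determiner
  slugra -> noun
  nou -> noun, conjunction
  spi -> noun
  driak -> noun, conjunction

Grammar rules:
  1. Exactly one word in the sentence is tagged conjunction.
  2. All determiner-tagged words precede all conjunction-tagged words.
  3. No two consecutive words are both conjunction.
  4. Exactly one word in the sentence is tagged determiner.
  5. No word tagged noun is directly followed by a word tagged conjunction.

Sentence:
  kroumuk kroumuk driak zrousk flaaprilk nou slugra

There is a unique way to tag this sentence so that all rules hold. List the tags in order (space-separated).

noun noun noun determiner conjunction noun noun

Candidates per position — 1:kroumuk {noun,conjunction}; 2:kroumuk {noun,conjunction}; 3:driak {noun,conjunction}; 4:zrousk {determiner,noun}; 5:flaaprilk {conjunction}; 6:nou {noun,conjunction}; 7:slugra {noun}.
Word 1 cannot be conjunction — rule 1 would then fail for every completion. It is noun.
Word 2 cannot be conjunction — rule 1 would then fail for every completion. It is noun.
Word 3 cannot be conjunction — rule 1 would then fail for every completion. It is noun.
Word 4 cannot be noun — rule 4 would then fail for every completion. It is determiner.
Word 6 cannot be conjunction — rule 1 would then fail for every completion. It is noun.
That leaves exactly one tagging: noun noun noun determiner conjunction noun noun.
Checking: rule 1 holds; rule 2 holds; rule 3 holds; rule 4 holds; rule 5 holds.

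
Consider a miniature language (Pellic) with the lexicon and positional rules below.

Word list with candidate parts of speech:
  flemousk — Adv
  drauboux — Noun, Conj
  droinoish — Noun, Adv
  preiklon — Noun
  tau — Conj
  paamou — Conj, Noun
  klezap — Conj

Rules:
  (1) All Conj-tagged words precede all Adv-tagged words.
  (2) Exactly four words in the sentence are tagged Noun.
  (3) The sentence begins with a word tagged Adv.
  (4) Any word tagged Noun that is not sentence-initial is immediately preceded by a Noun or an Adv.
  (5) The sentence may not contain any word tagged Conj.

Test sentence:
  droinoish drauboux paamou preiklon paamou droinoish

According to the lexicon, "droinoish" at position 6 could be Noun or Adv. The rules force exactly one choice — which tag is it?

Candidates per position — 1:droinoish {Noun,Adv}; 2:drauboux {Noun,Conj}; 3:paamou {Conj,Noun}; 4:preiklon {Noun}; 5:paamou {Conj,Noun}; 6:droinoish {Noun,Adv}.
Position 1: Noun is ruled out by rule 3; that leaves Adv.
Position 2: Conj is ruled out by rule 1; that leaves Noun.
Position 3: Conj is ruled out by rule 1; that leaves Noun.
Position 5: Conj is ruled out by rule 1; that leaves Noun.
Position 6: Noun is ruled out by rule 2; that leaves Adv.
The unique satisfying tagging is: Adv Noun Noun Noun Noun Adv.
Checking: rule 1 holds; rule 2 holds; rule 3 holds; rule 4 holds; rule 5 holds.

Adv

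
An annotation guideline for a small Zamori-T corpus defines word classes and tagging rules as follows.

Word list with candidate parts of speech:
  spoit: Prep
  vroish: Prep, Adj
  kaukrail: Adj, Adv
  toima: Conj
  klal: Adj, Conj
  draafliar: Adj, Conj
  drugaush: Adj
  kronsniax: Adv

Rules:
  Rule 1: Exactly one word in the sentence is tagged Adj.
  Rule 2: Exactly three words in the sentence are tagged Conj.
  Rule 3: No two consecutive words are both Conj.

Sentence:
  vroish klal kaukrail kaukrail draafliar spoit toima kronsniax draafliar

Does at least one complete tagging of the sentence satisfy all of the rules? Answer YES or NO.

Candidates per position — 1:vroish {Prep,Adj}; 2:klal {Adj,Conj}; 3:kaukrail {Adj,Adv}; 4:kaukrail {Adj,Adv}; 5:draafliar {Adj,Conj}; 6:spoit {Prep}; 7:toima {Conj}; 8:kronsniax {Adv}; 9:draafliar {Adj,Conj}.
One satisfying assignment: Prep Conj Adv Adv Conj Prep Conj Adv Adj.
Verifying each rule — rule 1 ✓; rule 2 ✓; rule 3 ✓.

YES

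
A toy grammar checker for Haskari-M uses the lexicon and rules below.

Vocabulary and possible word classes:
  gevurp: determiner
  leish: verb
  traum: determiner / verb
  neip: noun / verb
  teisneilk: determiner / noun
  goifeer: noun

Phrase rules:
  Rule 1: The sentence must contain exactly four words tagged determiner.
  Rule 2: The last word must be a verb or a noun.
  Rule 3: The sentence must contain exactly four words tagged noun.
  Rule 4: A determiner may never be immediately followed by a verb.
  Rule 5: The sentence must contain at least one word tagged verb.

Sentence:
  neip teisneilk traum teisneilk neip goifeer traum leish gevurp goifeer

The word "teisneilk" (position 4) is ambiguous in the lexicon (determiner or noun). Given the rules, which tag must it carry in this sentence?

Candidates per position — 1:neip {noun,verb}; 2:teisneilk {determiner,noun}; 3:traum {determiner,verb}; 4:teisneilk {determiner,noun}; 5:neip {noun,verb}; 6:goifeer {noun}; 7:traum {determiner,verb}; 8:leish {verb}; 9:gevurp {determiner}; 10:goifeer {noun}.
At position 7, choosing determiner makes rule 4 impossible to satisfy; hence verb.
At position 2, choosing noun makes rule 1 impossible to satisfy; hence determiner.
At position 3, choosing verb makes rule 1 impossible to satisfy; hence determiner.
At position 4, choosing noun makes rule 1 impossible to satisfy; hence determiner.
At position 5, choosing verb makes rule 3 impossible to satisfy; hence noun.
At position 1, choosing verb makes rule 3 impossible to satisfy; hence noun.
That leaves exactly one tagging: noun determiner determiner determiner noun noun verb verb determiner noun.
Check: rule 1 ✓; rule 2 ✓; rule 3 ✓; rule 4 ✓; rule 5 ✓.

determiner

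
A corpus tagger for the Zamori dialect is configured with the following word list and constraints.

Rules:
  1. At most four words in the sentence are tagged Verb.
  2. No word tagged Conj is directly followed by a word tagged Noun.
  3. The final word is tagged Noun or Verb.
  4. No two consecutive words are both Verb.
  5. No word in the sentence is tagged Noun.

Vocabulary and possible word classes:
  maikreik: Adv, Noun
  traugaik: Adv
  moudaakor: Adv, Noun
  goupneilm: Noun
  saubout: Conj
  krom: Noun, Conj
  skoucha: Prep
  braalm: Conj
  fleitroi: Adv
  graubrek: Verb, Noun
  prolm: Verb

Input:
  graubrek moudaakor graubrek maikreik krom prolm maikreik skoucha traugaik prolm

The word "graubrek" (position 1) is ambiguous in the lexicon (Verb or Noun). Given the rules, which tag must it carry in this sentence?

Verb

Candidates per position — 1:graubrek {Verb,Noun}; 2:moudaakor {Adv,Noun}; 3:graubrek {Verb,Noun}; 4:maikreik {Adv,Noun}; 5:krom {Noun,Conj}; 6:prolm {Verb}; 7:maikreik {Adv,Noun}; 8:skoucha {Prep}; 9:traugaik {Adv}; 10:prolm {Verb}.
If word 1 were Noun, no tagging could satisfy rule 5; so word 1 is Verb.
If word 2 were Noun, no tagging could satisfy rule 5; so word 2 is Adv.
If word 3 were Noun, no tagging could satisfy rule 5; so word 3 is Verb.
If word 4 were Noun, no tagging could satisfy rule 5; so word 4 is Adv.
If word 5 were Noun, no tagging could satisfy rule 5; so word 5 is Conj.
If word 7 were Noun, no tagging could satisfy rule 5; so word 7 is Adv.
The unique satisfying tagging is: Verb Adv Verb Adv Conj Verb Adv Prep Adv Verb.
Rule-by-rule: rule 1 holds; rule 2 holds; rule 3 holds; rule 4 holds; rule 5 holds.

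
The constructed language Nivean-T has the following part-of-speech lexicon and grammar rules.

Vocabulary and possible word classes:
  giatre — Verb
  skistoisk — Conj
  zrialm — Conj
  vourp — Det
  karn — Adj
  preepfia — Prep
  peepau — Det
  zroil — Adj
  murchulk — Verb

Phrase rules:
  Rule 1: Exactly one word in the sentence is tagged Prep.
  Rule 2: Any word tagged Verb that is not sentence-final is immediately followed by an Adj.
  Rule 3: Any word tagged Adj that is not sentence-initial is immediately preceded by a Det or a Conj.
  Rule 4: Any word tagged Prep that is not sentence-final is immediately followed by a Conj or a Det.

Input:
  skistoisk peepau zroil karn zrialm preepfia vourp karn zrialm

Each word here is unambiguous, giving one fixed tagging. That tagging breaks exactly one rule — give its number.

3

Fixed tagging: Conj Det Adj Adj Conj Prep Det Adj Conj.
Rule check: R1 ok, R2 ok, R3 fails, R4 ok.
Only rule 3 fails.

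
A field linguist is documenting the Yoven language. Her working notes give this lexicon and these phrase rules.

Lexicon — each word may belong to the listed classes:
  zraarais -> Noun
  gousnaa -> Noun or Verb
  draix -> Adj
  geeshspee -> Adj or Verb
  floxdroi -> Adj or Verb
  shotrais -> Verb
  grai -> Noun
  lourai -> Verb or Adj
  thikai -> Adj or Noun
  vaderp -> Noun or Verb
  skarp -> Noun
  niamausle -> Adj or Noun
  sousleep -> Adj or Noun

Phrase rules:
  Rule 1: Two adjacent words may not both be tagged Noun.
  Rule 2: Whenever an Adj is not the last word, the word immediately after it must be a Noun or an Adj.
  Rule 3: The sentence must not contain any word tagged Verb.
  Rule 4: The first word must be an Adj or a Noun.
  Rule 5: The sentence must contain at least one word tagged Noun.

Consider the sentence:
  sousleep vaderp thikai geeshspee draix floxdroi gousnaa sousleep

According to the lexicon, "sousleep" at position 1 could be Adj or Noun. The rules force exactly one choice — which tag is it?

Candidates per position — 1:sousleep {Adj,Noun}; 2:vaderp {Noun,Verb}; 3:thikai {Adj,Noun}; 4:geeshspee {Adj,Verb}; 5:draix {Adj}; 6:floxdroi {Adj,Verb}; 7:gousnaa {Noun,Verb}; 8:sousleep {Adj,Noun}.
At position 2, choosing Verb makes rule 3 impossible to satisfy; hence Noun.
At position 3, choosing Noun makes rule 1 impossible to satisfy; hence Adj.
At position 4, choosing Verb makes rule 2 impossible to satisfy; hence Adj.
At position 6, choosing Verb makes rule 2 impossible to satisfy; hence Adj.
At position 7, choosing Verb makes rule 2 impossible to satisfy; hence Noun.
At position 8, choosing Noun makes rule 1 impossible to satisfy; hence Adj.
At position 1, choosing Noun makes rule 1 impossible to satisfy; hence Adj.
So the tagging must be: Adj Noun Adj Adj Adj Adj Noun Adj.
Checking: rule 1 ok; rule 2 ok; rule 3 ok; rule 4 ok; rule 5 ok.

Adj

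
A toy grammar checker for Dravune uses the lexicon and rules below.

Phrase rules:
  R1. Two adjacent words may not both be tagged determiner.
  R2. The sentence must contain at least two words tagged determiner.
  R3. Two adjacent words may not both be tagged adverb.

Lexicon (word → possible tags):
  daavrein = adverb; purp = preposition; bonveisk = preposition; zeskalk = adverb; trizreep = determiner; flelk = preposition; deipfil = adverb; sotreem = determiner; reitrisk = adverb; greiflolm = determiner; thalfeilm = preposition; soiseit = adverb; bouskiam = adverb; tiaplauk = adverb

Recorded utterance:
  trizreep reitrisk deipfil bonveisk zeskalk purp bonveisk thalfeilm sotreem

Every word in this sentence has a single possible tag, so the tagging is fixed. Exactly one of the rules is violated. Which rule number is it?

3

Fixed tagging: determiner adverb adverb preposition adverb preposition preposition preposition determiner.
Checking each rule: R1 pass, R2 pass, R3 fail.
Only rule 3 fails.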